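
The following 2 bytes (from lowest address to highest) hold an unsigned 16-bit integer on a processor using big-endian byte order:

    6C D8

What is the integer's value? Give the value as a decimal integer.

27864

In big-endian order the high byte comes first in memory.
The bytes are already most-significant first: 0x6CD8.
0x6CD8 = 27864.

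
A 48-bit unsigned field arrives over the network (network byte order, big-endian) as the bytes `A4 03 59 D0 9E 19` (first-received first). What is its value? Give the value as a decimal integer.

Big-endian stores the most-significant byte at the lowest address.
The bytes are already most-significant first: 0xA40359D09E19.
0xA40359D09E19 = 180334298701337.

180334298701337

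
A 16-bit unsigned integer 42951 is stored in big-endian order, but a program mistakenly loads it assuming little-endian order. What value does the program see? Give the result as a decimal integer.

42951 in 16-bit hexadecimal is 0xA7C7.
Stored big-endian, the bytes at ascending addresses are A7 C7.
Read back as little-endian, the first byte is least significant, giving 0xC7A7.
0xC7A7 = 51111.

51111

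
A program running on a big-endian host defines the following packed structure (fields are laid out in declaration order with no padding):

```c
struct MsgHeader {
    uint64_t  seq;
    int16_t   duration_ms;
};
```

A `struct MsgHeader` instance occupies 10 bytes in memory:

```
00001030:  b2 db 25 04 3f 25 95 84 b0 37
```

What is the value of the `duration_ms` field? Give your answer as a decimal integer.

-20425

`duration_ms` follows `seq` (8 bytes), so it starts at byte offset 8 and occupies 2 bytes.
Bytes at offsets 8..9: B0 37.
Big-endian stores the most-significant byte at the lowest address.
The bytes are already most-significant first: 0xB037.
Top bit is set, so as a signed 16-bit value this is 0xB037 − 2^16 = -20425.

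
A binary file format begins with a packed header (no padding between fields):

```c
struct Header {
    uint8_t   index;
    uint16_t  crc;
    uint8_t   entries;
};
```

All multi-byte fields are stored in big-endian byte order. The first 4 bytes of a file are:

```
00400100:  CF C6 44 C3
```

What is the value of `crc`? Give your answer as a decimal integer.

`crc` follows `index` (1 byte), so it starts at byte offset 1 and occupies 2 bytes.
Bytes at offsets 1..2: C6 44.
Big-endian stores the most-significant byte at the lowest address.
The bytes are already most-significant first: 0xC644.
0xC644 = 50756.

50756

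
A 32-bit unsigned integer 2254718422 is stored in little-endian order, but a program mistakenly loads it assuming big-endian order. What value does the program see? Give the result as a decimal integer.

3594871942

2254718422 in 32-bit hexadecimal is 0x866445D6.
Stored little-endian, the bytes at ascending addresses are D6 45 64 86.
Read back as big-endian, the last byte is least significant, giving 0xD6456486.
0xD6456486 = 3594871942.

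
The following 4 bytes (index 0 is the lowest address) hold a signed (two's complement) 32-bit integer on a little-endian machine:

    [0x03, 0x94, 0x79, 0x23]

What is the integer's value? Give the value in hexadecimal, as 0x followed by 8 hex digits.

Little-endian stores the least-significant byte at the lowest address.
Reassemble most-significant byte first: 23 79 94 03 → 0x23799403.

0x23799403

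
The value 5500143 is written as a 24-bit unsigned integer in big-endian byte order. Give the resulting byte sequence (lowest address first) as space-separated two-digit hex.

53 EC EF

5500143 in hexadecimal, padded to 24 bits, is 0x53ECEF.
Split into bytes (most-significant first): 53 EC EF.
Big-endian: lowest address holds the most-significant byte.
So the memory order matches the most-significant-first order: 53 EC EF.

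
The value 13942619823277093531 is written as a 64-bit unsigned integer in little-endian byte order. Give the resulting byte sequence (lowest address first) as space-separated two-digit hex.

13942619823277093531 in hexadecimal, padded to 64 bits, is 0xC17E22DBACC0329B.
Split into bytes (most-significant first): C1 7E 22 DB AC C0 32 9B.
In little-endian order the low byte comes first in memory.
So at ascending addresses the bytes are 9B 32 C0 AC DB 22 7E C1.

9B 32 C0 AC DB 22 7E C1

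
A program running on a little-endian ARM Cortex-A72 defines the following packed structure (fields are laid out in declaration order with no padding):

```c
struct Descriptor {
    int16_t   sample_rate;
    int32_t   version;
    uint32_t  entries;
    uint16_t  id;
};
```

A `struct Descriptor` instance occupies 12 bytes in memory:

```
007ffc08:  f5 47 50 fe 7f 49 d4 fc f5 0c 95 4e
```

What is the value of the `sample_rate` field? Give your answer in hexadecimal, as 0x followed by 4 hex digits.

`sample_rate` is the first field, at byte offset 0, occupying 2 bytes.
Bytes at offsets 0..1: F5 47.
Little-endian stores the least-significant byte at the lowest address.
Reassemble most-significant byte first: 47 F5 → 0x47F5.

0x47F5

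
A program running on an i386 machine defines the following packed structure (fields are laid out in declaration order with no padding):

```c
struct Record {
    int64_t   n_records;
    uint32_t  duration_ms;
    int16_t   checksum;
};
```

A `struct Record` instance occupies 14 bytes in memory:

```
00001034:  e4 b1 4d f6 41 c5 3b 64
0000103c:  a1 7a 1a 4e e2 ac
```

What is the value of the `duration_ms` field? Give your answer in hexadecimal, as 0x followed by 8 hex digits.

`duration_ms` follows `n_records` (8 bytes), so it starts at byte offset 8 and occupies 4 bytes.
Bytes at offsets 8..11: A1 7A 1A 4E.
Little-endian: lowest address holds the least-significant byte.
Reassemble most-significant byte first: 4E 1A 7A A1 → 0x4E1A7AA1.

0x4E1A7AA1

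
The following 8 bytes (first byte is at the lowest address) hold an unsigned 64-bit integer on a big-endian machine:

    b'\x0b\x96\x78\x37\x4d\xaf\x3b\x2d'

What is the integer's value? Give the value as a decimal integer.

In big-endian order the high byte comes first in memory.
The bytes are already most-significant first: 0x0B9678374DAF3B2D.
0x0B9678374DAF3B2D = 834986959845669677.

834986959845669677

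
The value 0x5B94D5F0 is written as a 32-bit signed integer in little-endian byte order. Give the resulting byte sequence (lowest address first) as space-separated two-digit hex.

Split into bytes (most-significant first): 5B 94 D5 F0.
In little-endian order the low byte comes first in memory.
So at ascending addresses the bytes are F0 D5 94 5B.

F0 D5 94 5B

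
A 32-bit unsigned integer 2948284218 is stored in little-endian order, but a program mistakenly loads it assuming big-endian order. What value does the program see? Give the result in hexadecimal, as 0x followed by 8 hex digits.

2948284218 in 32-bit hexadecimal is 0xAFBB3F3A.
Stored little-endian, the bytes at ascending addresses are 3A 3F BB AF.
Read back as big-endian, the last byte is least significant, giving 0x3A3FBBAF.

0x3A3FBBAF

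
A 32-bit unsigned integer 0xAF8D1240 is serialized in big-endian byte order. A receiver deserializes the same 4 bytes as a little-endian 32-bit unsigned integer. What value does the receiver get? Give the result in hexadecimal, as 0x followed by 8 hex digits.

Stored big-endian, the bytes at ascending addresses are AF 8D 12 40.
Read back as little-endian, the first byte is least significant, giving 0x40128DAF.

0x40128DAF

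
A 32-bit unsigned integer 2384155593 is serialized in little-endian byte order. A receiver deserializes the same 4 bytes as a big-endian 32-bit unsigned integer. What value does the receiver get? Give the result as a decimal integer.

3377666958

2384155593 in 32-bit hexadecimal is 0x8E1B53C9.
Stored little-endian, the bytes at ascending addresses are C9 53 1B 8E.
Read back as big-endian, the last byte is least significant, giving 0xC9531B8E.
0xC9531B8E = 3377666958.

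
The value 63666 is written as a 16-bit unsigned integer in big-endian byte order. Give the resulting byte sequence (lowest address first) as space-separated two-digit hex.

63666 in hexadecimal, padded to 16 bits, is 0xF8B2.
Split into bytes (most-significant first): F8 B2.
Big-endian: lowest address holds the most-significant byte.
So the memory order matches the most-significant-first order: F8 B2.

F8 B2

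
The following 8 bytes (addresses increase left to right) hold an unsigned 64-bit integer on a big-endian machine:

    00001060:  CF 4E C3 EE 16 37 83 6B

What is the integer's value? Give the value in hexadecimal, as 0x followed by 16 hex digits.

Big-endian: lowest address holds the most-significant byte.
The bytes are already most-significant first: 0xCF4EC3EE1637836B.

0xCF4EC3EE1637836B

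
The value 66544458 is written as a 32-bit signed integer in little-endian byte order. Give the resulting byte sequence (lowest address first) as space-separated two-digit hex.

66544458 in hexadecimal, padded to 32 bits, is 0x03F7634A.
Split into bytes (most-significant first): 03 F7 63 4A.
Little-endian stores the least-significant byte at the lowest address.
So at ascending addresses the bytes are 4A 63 F7 03.

4A 63 F7 03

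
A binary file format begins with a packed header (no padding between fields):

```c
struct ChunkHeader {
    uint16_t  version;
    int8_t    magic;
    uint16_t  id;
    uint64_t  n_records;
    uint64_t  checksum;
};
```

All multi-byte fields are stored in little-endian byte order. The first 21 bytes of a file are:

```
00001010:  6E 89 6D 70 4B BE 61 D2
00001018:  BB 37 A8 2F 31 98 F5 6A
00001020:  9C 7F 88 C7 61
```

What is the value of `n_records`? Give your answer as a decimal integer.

3544236389091664318

`n_records` follows `version` (2 B), `magic` (1 B), `id` (2 B), so it starts at offset 2 + 1 + 2 = 5 and occupies 8 bytes.
Bytes at offsets 5..12: BE 61 D2 BB 37 A8 2F 31.
Little-endian: lowest address holds the least-significant byte.
Reassemble most-significant byte first: 31 2F A8 37 BB D2 61 BE → 0x312FA837BBD261BE.
0x312FA837BBD261BE = 3544236389091664318.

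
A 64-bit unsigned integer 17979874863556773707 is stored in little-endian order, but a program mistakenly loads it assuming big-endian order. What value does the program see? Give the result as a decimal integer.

17979874863556773707 in 64-bit hexadecimal is 0xF98558ED4C46C74B.
Stored little-endian, the bytes at ascending addresses are 4B C7 46 4C ED 58 85 F9.
Read back as big-endian, the last byte is least significant, giving 0x4BC7464CED5885F9.
0x4BC7464CED5885F9 = 5460410369423476217.

5460410369423476217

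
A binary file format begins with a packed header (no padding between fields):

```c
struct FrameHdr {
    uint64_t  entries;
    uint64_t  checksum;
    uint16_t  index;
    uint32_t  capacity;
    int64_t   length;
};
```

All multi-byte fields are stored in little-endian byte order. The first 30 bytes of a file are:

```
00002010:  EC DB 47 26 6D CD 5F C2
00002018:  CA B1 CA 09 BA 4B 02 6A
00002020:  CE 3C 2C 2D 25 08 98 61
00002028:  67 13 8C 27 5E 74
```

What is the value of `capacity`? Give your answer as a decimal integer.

`capacity` follows `entries` (8 B), `checksum` (8 B), `index` (2 B), so it starts at offset 8 + 8 + 2 = 18 and occupies 4 bytes.
Bytes at offsets 18..21: 2C 2D 25 08.
Little-endian stores the least-significant byte at the lowest address.
Reassemble most-significant byte first: 08 25 2D 2C → 0x08252D2C.
0x08252D2C = 136654124.

136654124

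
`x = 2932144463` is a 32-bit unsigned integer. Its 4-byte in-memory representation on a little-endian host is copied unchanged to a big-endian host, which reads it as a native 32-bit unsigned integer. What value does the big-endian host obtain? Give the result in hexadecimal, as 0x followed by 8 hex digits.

2932144463 in 32-bit hexadecimal is 0xAEC4F94F.
Stored little-endian, the bytes at ascending addresses are 4F F9 C4 AE.
Read back as big-endian, the last byte is least significant, giving 0x4FF9C4AE.

0x4FF9C4AE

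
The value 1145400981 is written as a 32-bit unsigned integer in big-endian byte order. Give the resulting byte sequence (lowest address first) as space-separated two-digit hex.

44 45 6E 95

1145400981 in hexadecimal, padded to 32 bits, is 0x44456E95.
Split into bytes (most-significant first): 44 45 6E 95.
Big-endian stores the most-significant byte at the lowest address.
So the memory order matches the most-significant-first order: 44 45 6E 95.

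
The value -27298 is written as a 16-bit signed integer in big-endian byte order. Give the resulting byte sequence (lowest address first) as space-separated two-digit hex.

Two's complement of -27298 in 16 bits: 27298 = 0x6AA2; invert → 0x955D; add 1 → 0x955E.
Split into bytes (most-significant first): 95 5E.
Big-endian stores the most-significant byte at the lowest address.
So the memory order matches the most-significant-first order: 95 5E.

95 5E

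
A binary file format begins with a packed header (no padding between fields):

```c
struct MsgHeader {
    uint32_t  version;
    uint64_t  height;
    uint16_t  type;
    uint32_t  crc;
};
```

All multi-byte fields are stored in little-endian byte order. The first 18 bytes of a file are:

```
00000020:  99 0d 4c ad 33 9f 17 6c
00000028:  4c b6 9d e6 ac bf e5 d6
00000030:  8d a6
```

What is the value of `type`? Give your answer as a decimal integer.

49068

`type` follows `version` (4 B), `height` (8 B), so it starts at offset 4 + 8 = 12 and occupies 2 bytes.
Bytes at offsets 12..13: AC BF.
Little-endian: lowest address holds the least-significant byte.
Reassemble most-significant byte first: BF AC → 0xBFAC.
0xBFAC = 49068.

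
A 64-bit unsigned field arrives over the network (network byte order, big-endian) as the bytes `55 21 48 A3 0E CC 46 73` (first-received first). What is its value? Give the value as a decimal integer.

Big-endian: lowest address holds the most-significant byte.
The bytes are already most-significant first: 0x552148A30ECC4673.
0x552148A30ECC4673 = 6134264032620463731.

6134264032620463731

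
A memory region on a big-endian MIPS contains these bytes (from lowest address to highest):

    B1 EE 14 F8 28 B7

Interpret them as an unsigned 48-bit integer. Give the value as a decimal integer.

195636112140471

In big-endian order the high byte comes first in memory.
The bytes are already most-significant first: 0xB1EE14F828B7.
0xB1EE14F828B7 = 195636112140471.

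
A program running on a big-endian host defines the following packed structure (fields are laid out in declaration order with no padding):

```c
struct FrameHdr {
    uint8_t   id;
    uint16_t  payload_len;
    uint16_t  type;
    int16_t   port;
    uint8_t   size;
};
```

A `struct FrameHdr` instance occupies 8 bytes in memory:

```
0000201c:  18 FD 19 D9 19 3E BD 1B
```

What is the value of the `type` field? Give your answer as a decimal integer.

55577

`type` follows `id` (1 B), `payload_len` (2 B), so it starts at offset 1 + 2 = 3 and occupies 2 bytes.
Bytes at offsets 3..4: D9 19.
Big-endian stores the most-significant byte at the lowest address.
The bytes are already most-significant first: 0xD919.
0xD919 = 55577.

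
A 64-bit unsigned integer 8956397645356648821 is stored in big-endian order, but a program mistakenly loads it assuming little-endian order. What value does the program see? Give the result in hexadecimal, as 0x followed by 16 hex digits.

8956397645356648821 in 64-bit hexadecimal is 0x7C4B843496A0C975.
Stored big-endian, the bytes at ascending addresses are 7C 4B 84 34 96 A0 C9 75.
Read back as little-endian, the first byte is least significant, giving 0x75C9A09634844B7C.

0x75C9A09634844B7C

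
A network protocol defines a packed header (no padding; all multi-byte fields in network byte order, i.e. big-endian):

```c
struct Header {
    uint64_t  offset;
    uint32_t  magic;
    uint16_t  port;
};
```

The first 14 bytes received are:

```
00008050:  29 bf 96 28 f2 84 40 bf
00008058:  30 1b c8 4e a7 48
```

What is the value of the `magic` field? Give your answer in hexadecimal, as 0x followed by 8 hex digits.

`magic` follows `offset` (8 bytes), so it starts at byte offset 8 and occupies 4 bytes.
Bytes at offsets 8..11: 30 1B C8 4E.
In big-endian order the high byte comes first in memory.
The bytes are already most-significant first: 0x301BC84E.

0x301BC84E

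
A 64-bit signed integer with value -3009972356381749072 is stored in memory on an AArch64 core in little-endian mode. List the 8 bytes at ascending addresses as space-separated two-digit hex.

B0 D0 1E E2 16 6E 3A D6

Two's complement of -3009972356381749072 in 64 bits: 3009972356381749072 = 0x29C591E91DE12F50; invert → 0xD63A6E16E21ED0AF; add 1 → 0xD63A6E16E21ED0B0.
Split into bytes (most-significant first): D6 3A 6E 16 E2 1E D0 B0.
Little-endian: lowest address holds the least-significant byte.
So at ascending addresses the bytes are B0 D0 1E E2 16 6E 3A D6.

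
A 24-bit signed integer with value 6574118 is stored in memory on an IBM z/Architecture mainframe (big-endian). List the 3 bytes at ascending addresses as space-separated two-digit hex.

64 50 26

6574118 in hexadecimal, padded to 24 bits, is 0x645026.
Split into bytes (most-significant first): 64 50 26.
Big-endian: lowest address holds the most-significant byte.
So the memory order matches the most-significant-first order: 64 50 26.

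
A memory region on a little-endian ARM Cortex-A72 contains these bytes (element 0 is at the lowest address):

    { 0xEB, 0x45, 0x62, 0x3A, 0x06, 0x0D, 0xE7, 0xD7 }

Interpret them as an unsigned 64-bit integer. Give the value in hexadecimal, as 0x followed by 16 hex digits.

Little-endian: lowest address holds the least-significant byte.
Reassemble most-significant byte first: D7 E7 0D 06 3A 62 45 EB → 0xD7E70D063A6245EB.

0xD7E70D063A6245EB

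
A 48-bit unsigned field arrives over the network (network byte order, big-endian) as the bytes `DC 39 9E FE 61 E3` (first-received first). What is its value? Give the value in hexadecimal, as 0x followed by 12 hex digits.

0xDC399EFE61E3

In big-endian order the high byte comes first in memory.
The bytes are already most-significant first: 0xDC399EFE61E3.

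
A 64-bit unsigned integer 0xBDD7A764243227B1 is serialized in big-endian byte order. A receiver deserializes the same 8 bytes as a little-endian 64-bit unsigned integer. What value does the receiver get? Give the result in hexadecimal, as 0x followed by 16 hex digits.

Stored big-endian, the bytes at ascending addresses are BD D7 A7 64 24 32 27 B1.
Read back as little-endian, the first byte is least significant, giving 0xB127322464A7D7BD.

0xB127322464A7D7BD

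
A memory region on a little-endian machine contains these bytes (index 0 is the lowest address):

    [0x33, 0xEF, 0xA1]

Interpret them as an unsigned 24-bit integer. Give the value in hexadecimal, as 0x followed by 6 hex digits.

Little-endian: lowest address holds the least-significant byte.
Reassemble most-significant byte first: A1 EF 33 → 0xA1EF33.

0xA1EF33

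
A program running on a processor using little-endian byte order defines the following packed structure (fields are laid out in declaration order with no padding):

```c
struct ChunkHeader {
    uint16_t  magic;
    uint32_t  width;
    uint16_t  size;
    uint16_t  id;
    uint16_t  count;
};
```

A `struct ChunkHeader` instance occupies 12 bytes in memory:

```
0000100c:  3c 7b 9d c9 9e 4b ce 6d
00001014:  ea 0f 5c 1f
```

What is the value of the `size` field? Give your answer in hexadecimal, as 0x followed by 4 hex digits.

0x6DCE

`size` follows `magic` (2 B), `width` (4 B), so it starts at offset 2 + 4 = 6 and occupies 2 bytes.
Bytes at offsets 6..7: CE 6D.
Little-endian: lowest address holds the least-significant byte.
Reassemble most-significant byte first: 6D CE → 0x6DCE.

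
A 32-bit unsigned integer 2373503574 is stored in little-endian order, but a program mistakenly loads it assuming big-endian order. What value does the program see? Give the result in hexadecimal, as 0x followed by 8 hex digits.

2373503574 in 32-bit hexadecimal is 0x8D78CA56.
Stored little-endian, the bytes at ascending addresses are 56 CA 78 8D.
Read back as big-endian, the last byte is least significant, giving 0x56CA788D.

0x56CA788D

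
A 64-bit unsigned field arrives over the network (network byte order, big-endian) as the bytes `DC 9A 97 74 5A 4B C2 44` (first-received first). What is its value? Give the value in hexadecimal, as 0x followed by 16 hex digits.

In big-endian order the high byte comes first in memory.
The bytes are already most-significant first: 0xDC9A97745A4BC244.

0xDC9A97745A4BC244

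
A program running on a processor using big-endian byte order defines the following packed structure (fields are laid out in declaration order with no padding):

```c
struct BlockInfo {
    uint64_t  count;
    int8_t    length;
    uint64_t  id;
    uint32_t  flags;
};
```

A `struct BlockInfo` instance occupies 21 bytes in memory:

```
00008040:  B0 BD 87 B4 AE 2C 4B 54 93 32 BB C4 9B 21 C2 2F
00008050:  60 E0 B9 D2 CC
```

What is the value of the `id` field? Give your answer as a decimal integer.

3655731693106638688

`id` follows `count` (8 B), `length` (1 B), so it starts at offset 8 + 1 = 9 and occupies 8 bytes.
Bytes at offsets 9..16: 32 BB C4 9B 21 C2 2F 60.
Big-endian: lowest address holds the most-significant byte.
The bytes are already most-significant first: 0x32BBC49B21C22F60.
0x32BBC49B21C22F60 = 3655731693106638688.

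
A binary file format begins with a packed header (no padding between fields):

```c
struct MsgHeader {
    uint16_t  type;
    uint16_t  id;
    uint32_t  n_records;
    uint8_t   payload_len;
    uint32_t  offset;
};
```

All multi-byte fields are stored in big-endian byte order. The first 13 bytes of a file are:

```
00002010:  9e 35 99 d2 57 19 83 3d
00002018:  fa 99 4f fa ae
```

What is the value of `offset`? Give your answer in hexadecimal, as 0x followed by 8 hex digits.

0x994FFAAE

`offset` follows `type` (2 B), `id` (2 B), `n_records` (4 B), `payload_len` (1 B), so it starts at offset 2 + 2 + 4 + 1 = 9 and occupies 4 bytes.
Bytes at offsets 9..12: 99 4F FA AE.
In big-endian order the high byte comes first in memory.
The bytes are already most-significant first: 0x994FFAAE.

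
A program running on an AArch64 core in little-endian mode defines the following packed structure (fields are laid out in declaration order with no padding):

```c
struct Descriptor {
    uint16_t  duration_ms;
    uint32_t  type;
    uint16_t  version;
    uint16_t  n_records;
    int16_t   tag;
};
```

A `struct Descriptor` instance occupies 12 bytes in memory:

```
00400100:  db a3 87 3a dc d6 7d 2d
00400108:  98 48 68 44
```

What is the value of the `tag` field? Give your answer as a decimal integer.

`tag` follows `duration_ms` (2 B), `type` (4 B), `version` (2 B), `n_records` (2 B), so it starts at offset 2 + 4 + 2 + 2 = 10 and occupies 2 bytes.
Bytes at offsets 10..11: 68 44.
Little-endian: lowest address holds the least-significant byte.
Reassemble most-significant byte first: 44 68 → 0x4468.
0x4468 = 17512.

17512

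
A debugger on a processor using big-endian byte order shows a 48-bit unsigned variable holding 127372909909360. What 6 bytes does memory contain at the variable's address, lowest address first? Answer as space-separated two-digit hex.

73 D8 51 0C 95 70

127372909909360 in hexadecimal, padded to 48 bits, is 0x73D8510C9570.
Split into bytes (most-significant first): 73 D8 51 0C 95 70.
Big-endian stores the most-significant byte at the lowest address.
So the memory order matches the most-significant-first order: 73 D8 51 0C 95 70.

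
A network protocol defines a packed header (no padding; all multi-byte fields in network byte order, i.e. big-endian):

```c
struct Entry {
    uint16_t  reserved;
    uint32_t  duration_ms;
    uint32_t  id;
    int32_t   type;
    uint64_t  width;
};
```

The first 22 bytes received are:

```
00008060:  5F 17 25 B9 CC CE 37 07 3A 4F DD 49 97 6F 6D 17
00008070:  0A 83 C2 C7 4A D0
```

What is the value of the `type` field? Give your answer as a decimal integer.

-582379665

`type` follows `reserved` (2 B), `duration_ms` (4 B), `id` (4 B), so it starts at offset 2 + 4 + 4 = 10 and occupies 4 bytes.
Bytes at offsets 10..13: DD 49 97 6F.
Big-endian stores the most-significant byte at the lowest address.
The bytes are already most-significant first: 0xDD49976F.
Top bit is set, so as a signed 32-bit value this is 0xDD49976F − 2^32 = -582379665.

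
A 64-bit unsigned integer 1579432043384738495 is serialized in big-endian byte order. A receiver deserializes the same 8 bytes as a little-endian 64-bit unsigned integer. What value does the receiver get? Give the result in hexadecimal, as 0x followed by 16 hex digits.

0xBF12D1441345EB15

1579432043384738495 in 64-bit hexadecimal is 0x15EB451344D112BF.
Stored big-endian, the bytes at ascending addresses are 15 EB 45 13 44 D1 12 BF.
Read back as little-endian, the first byte is least significant, giving 0xBF12D1441345EB15.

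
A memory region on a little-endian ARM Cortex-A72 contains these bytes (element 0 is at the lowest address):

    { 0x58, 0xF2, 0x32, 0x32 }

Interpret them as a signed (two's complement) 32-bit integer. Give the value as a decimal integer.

842199640

Little-endian stores the least-significant byte at the lowest address.
Reassemble most-significant byte first: 32 32 F2 58 → 0x3232F258.
0x3232F258 = 842199640.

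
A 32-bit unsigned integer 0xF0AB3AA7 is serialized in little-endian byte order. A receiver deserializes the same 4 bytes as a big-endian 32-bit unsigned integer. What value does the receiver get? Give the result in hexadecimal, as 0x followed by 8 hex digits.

0xA73AABF0

Stored little-endian, the bytes at ascending addresses are A7 3A AB F0.
Read back as big-endian, the last byte is least significant, giving 0xA73AABF0.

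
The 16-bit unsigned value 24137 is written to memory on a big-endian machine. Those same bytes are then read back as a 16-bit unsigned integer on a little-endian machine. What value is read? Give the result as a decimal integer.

18782

24137 in 16-bit hexadecimal is 0x5E49.
Stored big-endian, the bytes at ascending addresses are 5E 49.
Read back as little-endian, the first byte is least significant, giving 0x495E.
0x495E = 18782.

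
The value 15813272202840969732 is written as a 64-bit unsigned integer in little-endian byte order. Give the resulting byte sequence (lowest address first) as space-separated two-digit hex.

04 12 E5 42 49 07 74 DB

15813272202840969732 in hexadecimal, padded to 64 bits, is 0xDB74074942E51204.
Split into bytes (most-significant first): DB 74 07 49 42 E5 12 04.
In little-endian order the low byte comes first in memory.
So at ascending addresses the bytes are 04 12 E5 42 49 07 74 DB.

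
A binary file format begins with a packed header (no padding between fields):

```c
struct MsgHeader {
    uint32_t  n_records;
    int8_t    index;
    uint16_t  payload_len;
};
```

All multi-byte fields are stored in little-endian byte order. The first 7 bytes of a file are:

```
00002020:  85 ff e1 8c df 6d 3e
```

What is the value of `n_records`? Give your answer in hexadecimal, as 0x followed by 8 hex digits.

`n_records` is the first field, at byte offset 0, occupying 4 bytes.
Bytes at offsets 0..3: 85 FF E1 8C.
In little-endian order the low byte comes first in memory.
Reassemble most-significant byte first: 8C E1 FF 85 → 0x8CE1FF85.

0x8CE1FF85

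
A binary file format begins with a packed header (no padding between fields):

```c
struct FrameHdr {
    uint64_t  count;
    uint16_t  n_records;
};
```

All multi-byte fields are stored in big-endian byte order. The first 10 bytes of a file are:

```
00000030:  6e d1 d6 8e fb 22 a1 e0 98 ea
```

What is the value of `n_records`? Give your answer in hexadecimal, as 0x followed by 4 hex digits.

`n_records` follows `count` (8 bytes), so it starts at byte offset 8 and occupies 2 bytes.
Bytes at offsets 8..9: 98 EA.
Big-endian: lowest address holds the most-significant byte.
The bytes are already most-significant first: 0x98EA.

0x98EA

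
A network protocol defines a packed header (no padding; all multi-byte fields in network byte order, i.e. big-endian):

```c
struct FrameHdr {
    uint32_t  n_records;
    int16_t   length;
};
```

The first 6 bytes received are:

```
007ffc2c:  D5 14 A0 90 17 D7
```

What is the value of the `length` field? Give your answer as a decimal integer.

`length` follows `n_records` (4 bytes), so it starts at byte offset 4 and occupies 2 bytes.
Bytes at offsets 4..5: 17 D7.
In big-endian order the high byte comes first in memory.
The bytes are already most-significant first: 0x17D7.
0x17D7 = 6103.

6103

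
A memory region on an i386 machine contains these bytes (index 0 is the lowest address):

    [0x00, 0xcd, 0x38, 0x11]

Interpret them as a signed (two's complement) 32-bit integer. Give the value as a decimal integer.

In little-endian order the low byte comes first in memory.
Reassemble most-significant byte first: 11 38 CD 00 → 0x1138CD00.
0x1138CD00 = 288935168.

288935168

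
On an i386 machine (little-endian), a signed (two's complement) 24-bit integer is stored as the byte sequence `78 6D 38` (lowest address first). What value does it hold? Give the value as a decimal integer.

In little-endian order the low byte comes first in memory.
Reassemble most-significant byte first: 38 6D 78 → 0x386D78.
0x386D78 = 3698040.

3698040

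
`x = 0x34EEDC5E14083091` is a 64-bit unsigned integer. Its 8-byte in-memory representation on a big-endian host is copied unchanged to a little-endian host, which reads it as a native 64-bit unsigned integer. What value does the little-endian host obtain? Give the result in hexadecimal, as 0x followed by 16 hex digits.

0x913008145EDCEE34

Stored big-endian, the bytes at ascending addresses are 34 EE DC 5E 14 08 30 91.
Read back as little-endian, the first byte is least significant, giving 0x913008145EDCEE34.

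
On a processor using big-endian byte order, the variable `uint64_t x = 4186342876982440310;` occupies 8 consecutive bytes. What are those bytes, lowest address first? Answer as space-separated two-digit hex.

3A 18 E0 AA 9A 86 71 76

4186342876982440310 in hexadecimal, padded to 64 bits, is 0x3A18E0AA9A867176.
Split into bytes (most-significant first): 3A 18 E0 AA 9A 86 71 76.
In big-endian order the high byte comes first in memory.
So the memory order matches the most-significant-first order: 3A 18 E0 AA 9A 86 71 76.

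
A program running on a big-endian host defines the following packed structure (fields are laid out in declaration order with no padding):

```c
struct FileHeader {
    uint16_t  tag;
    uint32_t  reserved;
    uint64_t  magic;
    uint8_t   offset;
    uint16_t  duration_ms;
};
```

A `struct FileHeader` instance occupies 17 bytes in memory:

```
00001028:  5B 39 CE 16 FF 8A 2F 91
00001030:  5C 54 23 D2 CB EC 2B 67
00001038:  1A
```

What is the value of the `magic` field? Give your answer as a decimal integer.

3427622307853683692

`magic` follows `tag` (2 B), `reserved` (4 B), so it starts at offset 2 + 4 = 6 and occupies 8 bytes.
Bytes at offsets 6..13: 2F 91 5C 54 23 D2 CB EC.
Big-endian: lowest address holds the most-significant byte.
The bytes are already most-significant first: 0x2F915C5423D2CBEC.
0x2F915C5423D2CBEC = 3427622307853683692.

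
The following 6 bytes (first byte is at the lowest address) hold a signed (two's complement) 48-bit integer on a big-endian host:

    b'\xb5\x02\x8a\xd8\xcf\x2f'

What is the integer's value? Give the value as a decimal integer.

Big-endian: lowest address holds the most-significant byte.
The bytes are already most-significant first: 0xB5028AD8CF2F.
Top bit is set, so as a signed 48-bit value this is 0xB5028AD8CF2F − 2^48 = -82452452683985.

-82452452683985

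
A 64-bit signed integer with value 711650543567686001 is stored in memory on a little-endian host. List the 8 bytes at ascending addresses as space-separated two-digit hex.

71 C9 90 1D 66 4A E0 09

711650543567686001 in hexadecimal, padded to 64 bits, is 0x09E04A661D90C971.
Split into bytes (most-significant first): 09 E0 4A 66 1D 90 C9 71.
In little-endian order the low byte comes first in memory.
So at ascending addresses the bytes are 71 C9 90 1D 66 4A E0 09.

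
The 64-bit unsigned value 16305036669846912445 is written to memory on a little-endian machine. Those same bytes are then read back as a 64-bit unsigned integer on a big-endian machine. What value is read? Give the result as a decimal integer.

16305036669846912445 in 64-bit hexadecimal is 0xE2472076A3F17DBD.
Stored little-endian, the bytes at ascending addresses are BD 7D F1 A3 76 20 47 E2.
Read back as big-endian, the last byte is least significant, giving 0xBD7DF1A3762047E2.
0xBD7DF1A3762047E2 = 13654335329621002210.

13654335329621002210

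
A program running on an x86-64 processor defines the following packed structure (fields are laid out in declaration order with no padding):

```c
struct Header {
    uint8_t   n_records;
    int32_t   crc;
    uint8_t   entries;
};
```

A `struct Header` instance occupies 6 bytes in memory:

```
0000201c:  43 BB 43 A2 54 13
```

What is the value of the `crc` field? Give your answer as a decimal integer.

`crc` follows `n_records` (1 byte), so it starts at byte offset 1 and occupies 4 bytes.
Bytes at offsets 1..4: BB 43 A2 54.
In little-endian order the low byte comes first in memory.
Reassemble most-significant byte first: 54 A2 43 BB → 0x54A243BB.
0x54A243BB = 1419920315.

1419920315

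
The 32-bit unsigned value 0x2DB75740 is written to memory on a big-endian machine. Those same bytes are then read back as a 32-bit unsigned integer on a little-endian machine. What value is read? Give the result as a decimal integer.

Stored big-endian, the bytes at ascending addresses are 2D B7 57 40.
Read back as little-endian, the first byte is least significant, giving 0x4057B72D.
0x4057B72D = 1079490349.

1079490349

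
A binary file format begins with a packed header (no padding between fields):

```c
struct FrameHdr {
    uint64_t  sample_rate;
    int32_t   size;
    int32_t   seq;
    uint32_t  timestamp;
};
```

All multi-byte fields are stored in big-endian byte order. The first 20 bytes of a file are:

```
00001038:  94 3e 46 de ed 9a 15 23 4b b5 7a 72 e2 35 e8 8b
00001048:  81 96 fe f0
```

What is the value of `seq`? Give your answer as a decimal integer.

-499783541

`seq` follows `sample_rate` (8 B), `size` (4 B), so it starts at offset 8 + 4 = 12 and occupies 4 bytes.
Bytes at offsets 12..15: E2 35 E8 8B.
Big-endian: lowest address holds the most-significant byte.
The bytes are already most-significant first: 0xE235E88B.
Top bit is set, so as a signed 32-bit value this is 0xE235E88B − 2^32 = -499783541.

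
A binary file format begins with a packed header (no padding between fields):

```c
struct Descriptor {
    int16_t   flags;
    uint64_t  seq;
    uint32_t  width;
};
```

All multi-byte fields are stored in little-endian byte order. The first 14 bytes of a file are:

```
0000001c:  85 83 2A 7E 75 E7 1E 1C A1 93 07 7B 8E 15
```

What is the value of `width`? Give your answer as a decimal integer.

`width` follows `flags` (2 B), `seq` (8 B), so it starts at offset 2 + 8 = 10 and occupies 4 bytes.
Bytes at offsets 10..13: 07 7B 8E 15.
In little-endian order the low byte comes first in memory.
Reassemble most-significant byte first: 15 8E 7B 07 → 0x158E7B07.
0x158E7B07 = 361659143.

361659143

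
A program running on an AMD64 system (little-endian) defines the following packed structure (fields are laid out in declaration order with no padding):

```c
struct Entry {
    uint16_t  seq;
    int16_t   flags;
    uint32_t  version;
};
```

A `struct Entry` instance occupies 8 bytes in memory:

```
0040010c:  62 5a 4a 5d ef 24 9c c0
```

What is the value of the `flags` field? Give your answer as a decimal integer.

23882

`flags` follows `seq` (2 bytes), so it starts at byte offset 2 and occupies 2 bytes.
Bytes at offsets 2..3: 4A 5D.
In little-endian order the low byte comes first in memory.
Reassemble most-significant byte first: 5D 4A → 0x5D4A.
0x5D4A = 23882.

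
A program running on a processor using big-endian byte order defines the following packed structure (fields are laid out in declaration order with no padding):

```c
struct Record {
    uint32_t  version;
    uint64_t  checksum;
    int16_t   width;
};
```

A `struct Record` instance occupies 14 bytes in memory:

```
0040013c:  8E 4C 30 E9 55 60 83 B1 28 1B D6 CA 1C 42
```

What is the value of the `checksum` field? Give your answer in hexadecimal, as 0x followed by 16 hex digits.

0x556083B1281BD6CA

`checksum` follows `version` (4 bytes), so it starts at byte offset 4 and occupies 8 bytes.
Bytes at offsets 4..11: 55 60 83 B1 28 1B D6 CA.
Big-endian stores the most-significant byte at the lowest address.
The bytes are already most-significant first: 0x556083B1281BD6CA.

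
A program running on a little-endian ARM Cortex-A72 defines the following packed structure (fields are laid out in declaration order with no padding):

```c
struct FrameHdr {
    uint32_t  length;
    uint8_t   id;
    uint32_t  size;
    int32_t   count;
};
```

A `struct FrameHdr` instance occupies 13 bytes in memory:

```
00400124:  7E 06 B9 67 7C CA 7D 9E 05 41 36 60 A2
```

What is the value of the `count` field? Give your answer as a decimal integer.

`count` follows `length` (4 B), `id` (1 B), `size` (4 B), so it starts at offset 4 + 1 + 4 = 9 and occupies 4 bytes.
Bytes at offsets 9..12: 41 36 60 A2.
Little-endian: lowest address holds the least-significant byte.
Reassemble most-significant byte first: A2 60 36 41 → 0xA2603641.
Top bit is set, so as a signed 32-bit value this is 0xA2603641 − 2^32 = -1570752959.

-1570752959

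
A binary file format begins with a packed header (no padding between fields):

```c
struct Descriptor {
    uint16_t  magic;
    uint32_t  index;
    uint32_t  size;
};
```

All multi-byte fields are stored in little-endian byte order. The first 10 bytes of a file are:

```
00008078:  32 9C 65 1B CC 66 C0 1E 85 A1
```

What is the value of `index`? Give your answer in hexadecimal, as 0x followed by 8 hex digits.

`index` follows `magic` (2 bytes), so it starts at byte offset 2 and occupies 4 bytes.
Bytes at offsets 2..5: 65 1B CC 66.
Little-endian: lowest address holds the least-significant byte.
Reassemble most-significant byte first: 66 CC 1B 65 → 0x66CC1B65.

0x66CC1B65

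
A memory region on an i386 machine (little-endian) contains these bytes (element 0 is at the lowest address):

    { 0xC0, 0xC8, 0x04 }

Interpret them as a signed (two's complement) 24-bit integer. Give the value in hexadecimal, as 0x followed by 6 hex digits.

Little-endian: lowest address holds the least-significant byte.
Reassemble most-significant byte first: 04 C8 C0 → 0x04C8C0.

0x04C8C0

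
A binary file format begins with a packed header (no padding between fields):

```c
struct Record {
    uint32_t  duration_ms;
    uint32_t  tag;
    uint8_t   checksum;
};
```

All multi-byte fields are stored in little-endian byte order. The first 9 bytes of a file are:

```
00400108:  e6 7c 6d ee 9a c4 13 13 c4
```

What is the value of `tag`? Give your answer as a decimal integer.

`tag` follows `duration_ms` (4 bytes), so it starts at byte offset 4 and occupies 4 bytes.
Bytes at offsets 4..7: 9A C4 13 13.
In little-endian order the low byte comes first in memory.
Reassemble most-significant byte first: 13 13 C4 9A → 0x1313C49A.
0x1313C49A = 320062618.

320062618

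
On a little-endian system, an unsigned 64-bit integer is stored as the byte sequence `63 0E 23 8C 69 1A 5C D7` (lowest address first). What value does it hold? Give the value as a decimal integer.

Little-endian stores the least-significant byte at the lowest address.
Reassemble most-significant byte first: D7 5C 1A 69 8C 23 0E 63 → 0xD75C1A698C230E63.
0xD75C1A698C230E63 = 15518307456636882531.

15518307456636882531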